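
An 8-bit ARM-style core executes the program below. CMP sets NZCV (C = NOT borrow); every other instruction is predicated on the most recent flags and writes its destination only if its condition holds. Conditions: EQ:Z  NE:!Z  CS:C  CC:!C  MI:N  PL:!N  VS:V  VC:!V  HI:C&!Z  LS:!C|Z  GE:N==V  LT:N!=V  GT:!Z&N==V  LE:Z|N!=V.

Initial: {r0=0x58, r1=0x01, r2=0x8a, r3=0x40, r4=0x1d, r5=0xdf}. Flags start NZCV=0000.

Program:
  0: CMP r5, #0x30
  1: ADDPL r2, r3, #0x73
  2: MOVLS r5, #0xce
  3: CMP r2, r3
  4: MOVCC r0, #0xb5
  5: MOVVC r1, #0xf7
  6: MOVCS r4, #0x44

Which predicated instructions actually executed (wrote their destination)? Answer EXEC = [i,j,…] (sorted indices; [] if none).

EXEC = [6]

[0] flags=1010 → (cmp)
[1] flags=1010 PL?F → skip
[2] flags=1010 LS?F → skip
[3] flags=0011 → (cmp)
[4] flags=0011 CC?F → skip
[5] flags=0011 VC?F → skip
[6] flags=0011 CS?T → r4=0x44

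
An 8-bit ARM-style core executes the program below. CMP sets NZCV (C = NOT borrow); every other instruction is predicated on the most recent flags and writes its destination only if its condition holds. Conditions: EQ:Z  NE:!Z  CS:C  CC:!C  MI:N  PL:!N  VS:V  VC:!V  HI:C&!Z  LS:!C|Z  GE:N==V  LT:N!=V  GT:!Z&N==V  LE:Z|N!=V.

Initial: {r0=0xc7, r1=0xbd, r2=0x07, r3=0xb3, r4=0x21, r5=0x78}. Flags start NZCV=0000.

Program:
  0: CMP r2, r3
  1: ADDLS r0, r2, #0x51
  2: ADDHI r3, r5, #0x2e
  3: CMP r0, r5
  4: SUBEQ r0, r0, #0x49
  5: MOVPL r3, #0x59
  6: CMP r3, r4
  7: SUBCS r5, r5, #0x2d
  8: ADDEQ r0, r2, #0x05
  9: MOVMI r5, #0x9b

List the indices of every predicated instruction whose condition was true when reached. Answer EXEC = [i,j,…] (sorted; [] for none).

0: ✓ CMP  NZCV=0000
1: ✓ ADDLS  r0←0x58
2: · ADDHI
3: ✓ CMP  NZCV=1000
4: · SUBEQ
5: · MOVPL
6: ✓ CMP  NZCV=1010
7: ✓ SUBCS  r5←0x4b
8: · ADDEQ
9: ✓ MOVMI  r5←0x9b

EXEC = [1,7,9]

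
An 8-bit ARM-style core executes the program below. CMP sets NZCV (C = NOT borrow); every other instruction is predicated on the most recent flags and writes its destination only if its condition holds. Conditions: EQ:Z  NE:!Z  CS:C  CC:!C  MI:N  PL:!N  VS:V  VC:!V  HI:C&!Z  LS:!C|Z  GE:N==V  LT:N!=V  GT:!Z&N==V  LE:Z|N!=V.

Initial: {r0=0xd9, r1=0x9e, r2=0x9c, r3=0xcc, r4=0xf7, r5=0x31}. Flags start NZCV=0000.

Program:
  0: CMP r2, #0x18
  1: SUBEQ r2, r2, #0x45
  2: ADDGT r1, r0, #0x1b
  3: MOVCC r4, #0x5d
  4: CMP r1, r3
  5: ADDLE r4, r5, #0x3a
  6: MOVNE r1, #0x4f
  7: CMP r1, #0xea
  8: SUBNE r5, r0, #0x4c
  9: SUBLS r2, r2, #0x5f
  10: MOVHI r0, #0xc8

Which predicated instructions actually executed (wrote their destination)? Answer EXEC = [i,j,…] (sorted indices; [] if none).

0: ✓ CMP  NZCV=1010
1: · SUBEQ
2: · ADDGT
3: · MOVCC
4: ✓ CMP  NZCV=1000
5: ✓ ADDLE  r4←0x6b
6: ✓ MOVNE  r1←0x4f
7: ✓ CMP  NZCV=0000
8: ✓ SUBNE  r5←0x8d
9: ✓ SUBLS  r2←0x3d
10: · MOVHI

EXEC = [5,6,8,9]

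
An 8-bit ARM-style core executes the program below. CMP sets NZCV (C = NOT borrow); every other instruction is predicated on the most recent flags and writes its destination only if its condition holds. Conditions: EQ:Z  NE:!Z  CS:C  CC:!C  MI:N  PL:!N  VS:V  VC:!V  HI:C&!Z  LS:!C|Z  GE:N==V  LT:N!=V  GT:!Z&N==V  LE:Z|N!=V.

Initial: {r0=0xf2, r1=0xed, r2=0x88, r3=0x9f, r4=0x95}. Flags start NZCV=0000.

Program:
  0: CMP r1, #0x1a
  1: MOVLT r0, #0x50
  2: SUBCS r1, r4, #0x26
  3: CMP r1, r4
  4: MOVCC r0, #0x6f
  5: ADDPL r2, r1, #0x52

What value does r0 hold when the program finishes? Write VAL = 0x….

VAL = 0x6f

0: ✓ CMP  NZCV=1010
1: ✓ MOVLT  r0←0x50
2: ✓ SUBCS  r1←0x6f
3: ✓ CMP  NZCV=1001
4: ✓ MOVCC  r0←0x6f
5: · ADDPL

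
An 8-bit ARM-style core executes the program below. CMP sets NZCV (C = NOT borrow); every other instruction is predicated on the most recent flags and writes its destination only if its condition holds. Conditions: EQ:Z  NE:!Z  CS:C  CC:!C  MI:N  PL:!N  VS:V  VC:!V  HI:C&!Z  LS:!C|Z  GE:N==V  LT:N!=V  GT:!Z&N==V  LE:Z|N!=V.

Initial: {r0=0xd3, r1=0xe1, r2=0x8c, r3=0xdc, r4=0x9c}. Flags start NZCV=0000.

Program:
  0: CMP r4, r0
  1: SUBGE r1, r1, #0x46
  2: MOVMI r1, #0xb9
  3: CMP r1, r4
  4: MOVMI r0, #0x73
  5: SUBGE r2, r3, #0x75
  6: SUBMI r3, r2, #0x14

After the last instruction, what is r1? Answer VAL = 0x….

0: ✓ CMP  NZCV=1000
1: · SUBGE
2: ✓ MOVMI  r1←0xb9
3: ✓ CMP  NZCV=0010
4: · MOVMI
5: ✓ SUBGE  r2←0x67
6: · SUBMI

VAL = 0xb9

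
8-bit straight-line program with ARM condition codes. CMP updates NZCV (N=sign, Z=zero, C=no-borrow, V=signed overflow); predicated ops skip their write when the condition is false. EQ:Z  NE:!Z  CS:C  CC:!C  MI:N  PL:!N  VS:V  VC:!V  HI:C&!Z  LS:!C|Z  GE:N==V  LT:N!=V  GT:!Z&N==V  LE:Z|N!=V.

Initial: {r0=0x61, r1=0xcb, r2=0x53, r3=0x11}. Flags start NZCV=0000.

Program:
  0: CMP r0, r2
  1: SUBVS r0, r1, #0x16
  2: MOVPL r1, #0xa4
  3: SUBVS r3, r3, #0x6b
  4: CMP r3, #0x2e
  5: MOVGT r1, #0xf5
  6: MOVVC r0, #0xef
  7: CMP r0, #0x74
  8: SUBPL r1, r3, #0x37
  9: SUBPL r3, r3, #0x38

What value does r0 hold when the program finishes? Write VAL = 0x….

[0] flags=0010 → (cmp)
[1] flags=0010 VS?F → skip
[2] flags=0010 PL?T → r1=0xa4
[3] flags=0010 VS?F → skip
[4] flags=1000 → (cmp)
[5] flags=1000 GT?F → skip
[6] flags=1000 VC?T → r0=0xef
[7] flags=0011 → (cmp)
[8] flags=0011 PL?T → r1=0xda
[9] flags=0011 PL?T → r3=0xd9

VAL = 0xef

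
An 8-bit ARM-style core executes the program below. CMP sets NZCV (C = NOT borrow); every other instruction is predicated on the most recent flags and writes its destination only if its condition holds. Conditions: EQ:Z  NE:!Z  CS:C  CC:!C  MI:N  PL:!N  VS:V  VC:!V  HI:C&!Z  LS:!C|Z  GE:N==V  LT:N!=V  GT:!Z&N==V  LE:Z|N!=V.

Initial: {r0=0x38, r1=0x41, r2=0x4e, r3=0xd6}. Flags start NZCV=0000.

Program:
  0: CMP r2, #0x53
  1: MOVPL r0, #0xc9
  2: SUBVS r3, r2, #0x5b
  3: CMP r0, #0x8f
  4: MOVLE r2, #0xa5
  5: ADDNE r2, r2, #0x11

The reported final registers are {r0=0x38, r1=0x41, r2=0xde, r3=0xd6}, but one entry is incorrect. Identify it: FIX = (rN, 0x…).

[0] flags=1000 → (cmp)
[1] flags=1000 PL?F → skip
[2] flags=1000 VS?F → skip
[3] flags=1001 → (cmp)
[4] flags=1001 LE?F → skip
[5] flags=1001 NE?T → r2=0x5f

FIX = (r2, 0x5f)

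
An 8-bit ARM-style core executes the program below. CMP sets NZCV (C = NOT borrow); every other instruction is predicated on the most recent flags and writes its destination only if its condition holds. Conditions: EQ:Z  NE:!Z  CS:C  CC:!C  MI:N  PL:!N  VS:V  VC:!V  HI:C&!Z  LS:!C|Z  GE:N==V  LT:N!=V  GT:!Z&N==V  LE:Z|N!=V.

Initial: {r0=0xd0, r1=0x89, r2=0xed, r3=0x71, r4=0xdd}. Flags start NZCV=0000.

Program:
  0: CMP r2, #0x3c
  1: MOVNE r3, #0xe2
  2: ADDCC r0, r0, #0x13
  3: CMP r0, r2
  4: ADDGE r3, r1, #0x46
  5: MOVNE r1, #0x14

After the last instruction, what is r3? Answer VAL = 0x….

0: ✓ CMP  NZCV=1010
1: ✓ MOVNE  r3←0xe2
2: · ADDCC
3: ✓ CMP  NZCV=1000
4: · ADDGE
5: ✓ MOVNE  r1←0x14

VAL = 0xe2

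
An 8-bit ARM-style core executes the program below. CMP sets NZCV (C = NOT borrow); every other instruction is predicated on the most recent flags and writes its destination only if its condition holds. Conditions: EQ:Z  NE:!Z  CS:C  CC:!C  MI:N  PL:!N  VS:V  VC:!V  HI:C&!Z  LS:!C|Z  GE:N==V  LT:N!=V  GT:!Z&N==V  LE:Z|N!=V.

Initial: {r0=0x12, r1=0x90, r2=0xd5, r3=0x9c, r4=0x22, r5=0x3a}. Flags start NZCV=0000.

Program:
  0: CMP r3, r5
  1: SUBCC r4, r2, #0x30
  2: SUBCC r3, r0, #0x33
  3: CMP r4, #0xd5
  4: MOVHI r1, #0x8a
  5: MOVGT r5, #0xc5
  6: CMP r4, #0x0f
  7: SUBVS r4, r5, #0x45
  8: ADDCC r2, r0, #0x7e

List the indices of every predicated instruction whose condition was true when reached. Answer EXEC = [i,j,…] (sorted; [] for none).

0: ✓ CMP  NZCV=0011
1: · SUBCC
2: · SUBCC
3: ✓ CMP  NZCV=0000
4: · MOVHI
5: ✓ MOVGT  r5←0xc5
6: ✓ CMP  NZCV=0010
7: · SUBVS
8: · ADDCC

EXEC = [5]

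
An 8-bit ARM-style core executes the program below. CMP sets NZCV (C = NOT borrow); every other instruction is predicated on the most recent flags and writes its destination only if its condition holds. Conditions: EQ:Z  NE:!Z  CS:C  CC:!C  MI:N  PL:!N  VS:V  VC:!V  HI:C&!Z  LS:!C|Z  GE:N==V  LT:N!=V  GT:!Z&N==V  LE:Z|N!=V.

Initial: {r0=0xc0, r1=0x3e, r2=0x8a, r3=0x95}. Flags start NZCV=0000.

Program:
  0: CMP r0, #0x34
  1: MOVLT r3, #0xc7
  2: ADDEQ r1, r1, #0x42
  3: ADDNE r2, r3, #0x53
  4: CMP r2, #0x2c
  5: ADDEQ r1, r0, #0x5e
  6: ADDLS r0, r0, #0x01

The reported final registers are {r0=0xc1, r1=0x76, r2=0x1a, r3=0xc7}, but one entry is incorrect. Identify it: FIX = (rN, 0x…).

0: ✓ CMP  NZCV=1010
1: ✓ MOVLT  r3←0xc7
2: · ADDEQ
3: ✓ ADDNE  r2←0x1a
4: ✓ CMP  NZCV=1000
5: · ADDEQ
6: ✓ ADDLS  r0←0xc1

FIX = (r1, 0x3e)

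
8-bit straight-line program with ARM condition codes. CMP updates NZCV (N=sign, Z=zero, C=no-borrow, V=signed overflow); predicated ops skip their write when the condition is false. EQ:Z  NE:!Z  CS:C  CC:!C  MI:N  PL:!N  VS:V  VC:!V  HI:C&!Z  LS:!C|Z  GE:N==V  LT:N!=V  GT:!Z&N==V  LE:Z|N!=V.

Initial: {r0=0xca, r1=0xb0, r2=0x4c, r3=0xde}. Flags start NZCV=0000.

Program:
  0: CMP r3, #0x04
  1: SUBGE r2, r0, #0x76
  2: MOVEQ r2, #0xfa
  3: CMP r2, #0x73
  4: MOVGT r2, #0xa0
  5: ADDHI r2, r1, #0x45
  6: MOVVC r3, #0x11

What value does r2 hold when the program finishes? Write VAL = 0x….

0: ✓ CMP  NZCV=1010
1: · SUBGE
2: · MOVEQ
3: ✓ CMP  NZCV=1000
4: · MOVGT
5: · ADDHI
6: ✓ MOVVC  r3←0x11

VAL = 0x4c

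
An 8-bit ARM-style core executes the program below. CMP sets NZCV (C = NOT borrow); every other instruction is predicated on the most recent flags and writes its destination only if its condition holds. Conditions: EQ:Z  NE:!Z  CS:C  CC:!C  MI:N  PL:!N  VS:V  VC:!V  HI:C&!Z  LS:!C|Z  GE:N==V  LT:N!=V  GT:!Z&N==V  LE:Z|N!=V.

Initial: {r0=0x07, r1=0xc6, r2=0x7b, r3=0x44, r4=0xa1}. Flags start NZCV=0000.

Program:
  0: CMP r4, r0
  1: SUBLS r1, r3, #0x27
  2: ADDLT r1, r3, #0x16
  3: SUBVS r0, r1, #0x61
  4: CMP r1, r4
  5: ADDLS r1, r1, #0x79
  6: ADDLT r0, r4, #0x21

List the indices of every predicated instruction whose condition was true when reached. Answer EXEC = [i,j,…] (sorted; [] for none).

[0] flags=1010 → (cmp)
[1] flags=1010 LS?F → skip
[2] flags=1010 LT?T → r1=0x5a
[3] flags=1010 VS?F → skip
[4] flags=1001 → (cmp)
[5] flags=1001 LS?T → r1=0xd3
[6] flags=1001 LT?F → skip

EXEC = [2,5]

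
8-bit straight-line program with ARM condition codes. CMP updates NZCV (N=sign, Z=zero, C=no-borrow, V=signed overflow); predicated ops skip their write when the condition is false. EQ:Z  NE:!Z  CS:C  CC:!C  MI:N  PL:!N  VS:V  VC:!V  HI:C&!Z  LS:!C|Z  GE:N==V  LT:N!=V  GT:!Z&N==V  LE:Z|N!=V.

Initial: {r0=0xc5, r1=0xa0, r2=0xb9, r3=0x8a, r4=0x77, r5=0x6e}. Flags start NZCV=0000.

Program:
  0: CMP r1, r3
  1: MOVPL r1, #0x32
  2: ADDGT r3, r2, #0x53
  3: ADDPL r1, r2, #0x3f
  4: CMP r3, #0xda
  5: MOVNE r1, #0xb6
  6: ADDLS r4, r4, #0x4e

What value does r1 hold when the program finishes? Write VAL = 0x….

VAL = 0xb6

0: ✓ CMP  NZCV=0010
1: ✓ MOVPL  r1←0x32
2: ✓ ADDGT  r3←0x0c
3: ✓ ADDPL  r1←0xf8
4: ✓ CMP  NZCV=0000
5: ✓ MOVNE  r1←0xb6
6: ✓ ADDLS  r4←0xc5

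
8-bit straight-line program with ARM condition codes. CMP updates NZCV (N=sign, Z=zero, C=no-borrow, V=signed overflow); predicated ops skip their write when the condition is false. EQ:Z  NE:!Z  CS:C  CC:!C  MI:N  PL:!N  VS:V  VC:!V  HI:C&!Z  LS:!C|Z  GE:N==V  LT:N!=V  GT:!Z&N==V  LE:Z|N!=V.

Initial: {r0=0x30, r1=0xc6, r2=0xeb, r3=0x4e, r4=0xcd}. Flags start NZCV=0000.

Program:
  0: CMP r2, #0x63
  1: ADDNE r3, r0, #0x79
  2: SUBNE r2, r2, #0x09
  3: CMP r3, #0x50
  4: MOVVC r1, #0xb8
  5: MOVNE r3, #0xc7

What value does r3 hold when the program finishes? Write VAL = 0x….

VAL = 0xc7

0: ✓ CMP  NZCV=1010
1: ✓ ADDNE  r3←0xa9
2: ✓ SUBNE  r2←0xe2
3: ✓ CMP  NZCV=0011
4: · MOVVC
5: ✓ MOVNE  r3←0xc7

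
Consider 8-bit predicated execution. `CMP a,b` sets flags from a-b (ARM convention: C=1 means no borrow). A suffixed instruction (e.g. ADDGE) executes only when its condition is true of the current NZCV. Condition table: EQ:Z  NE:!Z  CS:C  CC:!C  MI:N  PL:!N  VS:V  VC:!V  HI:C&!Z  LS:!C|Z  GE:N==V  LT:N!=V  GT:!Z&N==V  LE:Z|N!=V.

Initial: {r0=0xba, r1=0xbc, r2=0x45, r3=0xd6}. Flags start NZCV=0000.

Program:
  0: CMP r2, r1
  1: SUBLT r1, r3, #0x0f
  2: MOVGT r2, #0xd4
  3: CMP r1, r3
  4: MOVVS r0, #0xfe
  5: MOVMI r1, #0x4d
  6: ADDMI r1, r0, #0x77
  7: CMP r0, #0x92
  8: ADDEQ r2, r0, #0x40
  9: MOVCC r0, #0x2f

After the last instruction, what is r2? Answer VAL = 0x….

0: ✓ CMP  NZCV=1001
1: · SUBLT
2: ✓ MOVGT  r2←0xd4
3: ✓ CMP  NZCV=1000
4: · MOVVS
5: ✓ MOVMI  r1←0x4d
6: ✓ ADDMI  r1←0x31
7: ✓ CMP  NZCV=0010
8: · ADDEQ
9: · MOVCC

VAL = 0xd4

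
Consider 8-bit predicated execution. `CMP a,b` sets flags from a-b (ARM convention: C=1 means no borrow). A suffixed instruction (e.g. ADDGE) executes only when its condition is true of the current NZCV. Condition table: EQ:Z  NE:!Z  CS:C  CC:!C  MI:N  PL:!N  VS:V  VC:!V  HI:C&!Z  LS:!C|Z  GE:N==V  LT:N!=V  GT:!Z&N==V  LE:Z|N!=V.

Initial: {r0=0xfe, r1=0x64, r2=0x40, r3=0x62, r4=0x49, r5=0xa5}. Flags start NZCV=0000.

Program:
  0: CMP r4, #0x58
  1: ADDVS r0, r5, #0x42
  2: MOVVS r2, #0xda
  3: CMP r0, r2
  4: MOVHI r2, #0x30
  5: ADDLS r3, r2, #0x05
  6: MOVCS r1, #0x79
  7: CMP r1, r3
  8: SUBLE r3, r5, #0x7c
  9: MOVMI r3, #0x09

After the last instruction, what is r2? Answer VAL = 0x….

0: ✓ CMP  NZCV=1000
1: · ADDVS
2: · MOVVS
3: ✓ CMP  NZCV=1010
4: ✓ MOVHI  r2←0x30
5: · ADDLS
6: ✓ MOVCS  r1←0x79
7: ✓ CMP  NZCV=0010
8: · SUBLE
9: · MOVMI

VAL = 0x30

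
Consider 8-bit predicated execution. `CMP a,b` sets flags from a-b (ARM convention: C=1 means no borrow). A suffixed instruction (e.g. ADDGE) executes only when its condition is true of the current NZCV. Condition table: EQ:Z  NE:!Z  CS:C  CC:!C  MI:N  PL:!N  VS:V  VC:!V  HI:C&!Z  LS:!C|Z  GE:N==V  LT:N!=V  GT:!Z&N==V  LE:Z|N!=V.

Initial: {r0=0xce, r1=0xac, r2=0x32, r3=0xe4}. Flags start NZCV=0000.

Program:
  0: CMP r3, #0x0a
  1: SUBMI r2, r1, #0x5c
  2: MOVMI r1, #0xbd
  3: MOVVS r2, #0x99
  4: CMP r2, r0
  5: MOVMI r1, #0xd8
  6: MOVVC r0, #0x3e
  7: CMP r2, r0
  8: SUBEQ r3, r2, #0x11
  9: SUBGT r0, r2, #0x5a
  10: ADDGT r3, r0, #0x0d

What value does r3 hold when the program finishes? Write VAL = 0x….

VAL = 0x03

0: ✓ CMP  NZCV=1010
1: ✓ SUBMI  r2←0x50
2: ✓ MOVMI  r1←0xbd
3: · MOVVS
4: ✓ CMP  NZCV=1001
5: ✓ MOVMI  r1←0xd8
6: · MOVVC
7: ✓ CMP  NZCV=1001
8: · SUBEQ
9: ✓ SUBGT  r0←0xf6
10: ✓ ADDGT  r3←0x03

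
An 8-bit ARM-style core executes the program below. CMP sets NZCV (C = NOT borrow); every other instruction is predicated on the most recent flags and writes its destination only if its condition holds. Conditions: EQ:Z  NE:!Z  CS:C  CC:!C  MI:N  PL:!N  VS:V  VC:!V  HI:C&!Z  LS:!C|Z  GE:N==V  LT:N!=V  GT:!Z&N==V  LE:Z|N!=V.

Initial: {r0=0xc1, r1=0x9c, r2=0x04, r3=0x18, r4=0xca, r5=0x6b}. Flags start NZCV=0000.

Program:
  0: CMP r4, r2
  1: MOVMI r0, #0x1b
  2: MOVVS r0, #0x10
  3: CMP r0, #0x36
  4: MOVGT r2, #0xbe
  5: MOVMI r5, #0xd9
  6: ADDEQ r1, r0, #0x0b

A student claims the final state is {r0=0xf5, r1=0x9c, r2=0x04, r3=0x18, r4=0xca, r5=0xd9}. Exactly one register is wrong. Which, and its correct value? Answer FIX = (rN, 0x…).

FIX = (r0, 0x1b)

0: ✓ CMP  NZCV=1010
1: ✓ MOVMI  r0←0x1b
2: · MOVVS
3: ✓ CMP  NZCV=1000
4: · MOVGT
5: ✓ MOVMI  r5←0xd9
6: · ADDEQ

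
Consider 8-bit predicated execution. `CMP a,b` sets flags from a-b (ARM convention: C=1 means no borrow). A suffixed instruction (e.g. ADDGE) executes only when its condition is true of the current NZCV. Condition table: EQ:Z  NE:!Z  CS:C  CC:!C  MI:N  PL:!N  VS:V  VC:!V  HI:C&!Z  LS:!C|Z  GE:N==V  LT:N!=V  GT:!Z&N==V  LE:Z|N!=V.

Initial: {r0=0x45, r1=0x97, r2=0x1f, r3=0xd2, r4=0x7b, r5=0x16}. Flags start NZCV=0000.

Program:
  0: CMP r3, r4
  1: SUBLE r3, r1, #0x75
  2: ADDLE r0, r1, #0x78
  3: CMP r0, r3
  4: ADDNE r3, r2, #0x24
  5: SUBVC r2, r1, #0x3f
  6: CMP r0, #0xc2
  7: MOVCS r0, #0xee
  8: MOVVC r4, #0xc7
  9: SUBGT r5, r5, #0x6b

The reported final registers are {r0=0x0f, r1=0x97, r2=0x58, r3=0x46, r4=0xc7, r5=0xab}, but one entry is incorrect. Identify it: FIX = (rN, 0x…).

[0] flags=0011 → (cmp)
[1] flags=0011 LE?T → r3=0x22
[2] flags=0011 LE?T → r0=0x0f
[3] flags=1000 → (cmp)
[4] flags=1000 NE?T → r3=0x43
[5] flags=1000 VC?T → r2=0x58
[6] flags=0000 → (cmp)
[7] flags=0000 CS?F → skip
[8] flags=0000 VC?T → r4=0xc7
[9] flags=0000 GT?T → r5=0xab

FIX = (r3, 0x43)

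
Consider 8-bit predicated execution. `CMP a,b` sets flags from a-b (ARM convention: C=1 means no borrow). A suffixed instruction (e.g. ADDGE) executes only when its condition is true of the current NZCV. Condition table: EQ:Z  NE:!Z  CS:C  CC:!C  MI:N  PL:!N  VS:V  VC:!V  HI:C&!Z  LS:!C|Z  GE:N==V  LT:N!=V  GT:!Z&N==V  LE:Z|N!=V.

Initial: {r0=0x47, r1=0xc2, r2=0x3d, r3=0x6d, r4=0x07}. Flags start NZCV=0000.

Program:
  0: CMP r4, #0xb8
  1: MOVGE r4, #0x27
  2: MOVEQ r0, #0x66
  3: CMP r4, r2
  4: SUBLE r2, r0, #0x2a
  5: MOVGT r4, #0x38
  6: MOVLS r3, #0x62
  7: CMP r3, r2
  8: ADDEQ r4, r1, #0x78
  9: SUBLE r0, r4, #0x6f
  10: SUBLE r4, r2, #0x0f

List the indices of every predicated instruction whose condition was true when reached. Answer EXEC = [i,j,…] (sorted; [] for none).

0: ✓ CMP  NZCV=0000
1: ✓ MOVGE  r4←0x27
2: · MOVEQ
3: ✓ CMP  NZCV=1000
4: ✓ SUBLE  r2←0x1d
5: · MOVGT
6: ✓ MOVLS  r3←0x62
7: ✓ CMP  NZCV=0010
8: · ADDEQ
9: · SUBLE
10: · SUBLE

EXEC = [1,4,6]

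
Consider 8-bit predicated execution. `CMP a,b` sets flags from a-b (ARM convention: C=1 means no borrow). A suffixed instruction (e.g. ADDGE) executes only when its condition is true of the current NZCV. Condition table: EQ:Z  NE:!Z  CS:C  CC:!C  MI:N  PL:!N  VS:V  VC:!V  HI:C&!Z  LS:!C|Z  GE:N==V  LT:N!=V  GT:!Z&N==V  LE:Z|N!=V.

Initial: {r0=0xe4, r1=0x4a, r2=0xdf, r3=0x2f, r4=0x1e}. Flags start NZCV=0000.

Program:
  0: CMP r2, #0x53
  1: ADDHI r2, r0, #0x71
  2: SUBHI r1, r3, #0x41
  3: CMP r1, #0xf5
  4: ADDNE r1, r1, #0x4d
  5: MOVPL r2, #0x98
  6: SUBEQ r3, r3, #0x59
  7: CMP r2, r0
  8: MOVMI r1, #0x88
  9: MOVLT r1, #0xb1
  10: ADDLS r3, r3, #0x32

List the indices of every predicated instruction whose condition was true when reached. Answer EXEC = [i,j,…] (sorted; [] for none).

EXEC = [1,2,4,10]

0: ✓ CMP  NZCV=1010
1: ✓ ADDHI  r2←0x55
2: ✓ SUBHI  r1←0xee
3: ✓ CMP  NZCV=1000
4: ✓ ADDNE  r1←0x3b
5: · MOVPL
6: · SUBEQ
7: ✓ CMP  NZCV=0000
8: · MOVMI
9: · MOVLT
10: ✓ ADDLS  r3←0x61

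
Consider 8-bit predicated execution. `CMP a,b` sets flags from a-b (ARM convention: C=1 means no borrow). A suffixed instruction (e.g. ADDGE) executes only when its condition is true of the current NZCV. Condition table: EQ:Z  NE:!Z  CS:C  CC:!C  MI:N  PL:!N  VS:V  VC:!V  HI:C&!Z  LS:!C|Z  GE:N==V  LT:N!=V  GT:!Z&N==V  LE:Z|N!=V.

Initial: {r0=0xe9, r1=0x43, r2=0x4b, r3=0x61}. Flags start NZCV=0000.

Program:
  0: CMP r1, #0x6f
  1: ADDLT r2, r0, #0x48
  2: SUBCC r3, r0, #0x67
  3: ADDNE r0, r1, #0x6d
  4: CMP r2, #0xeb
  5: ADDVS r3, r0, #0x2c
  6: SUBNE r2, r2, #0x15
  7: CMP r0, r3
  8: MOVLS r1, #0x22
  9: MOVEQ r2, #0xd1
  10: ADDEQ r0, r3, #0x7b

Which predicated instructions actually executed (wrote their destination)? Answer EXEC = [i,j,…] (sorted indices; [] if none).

EXEC = [1,2,3,6]

0: ✓ CMP  NZCV=1000
1: ✓ ADDLT  r2←0x31
2: ✓ SUBCC  r3←0x82
3: ✓ ADDNE  r0←0xb0
4: ✓ CMP  NZCV=0000
5: · ADDVS
6: ✓ SUBNE  r2←0x1c
7: ✓ CMP  NZCV=0010
8: · MOVLS
9: · MOVEQ
10: · ADDEQ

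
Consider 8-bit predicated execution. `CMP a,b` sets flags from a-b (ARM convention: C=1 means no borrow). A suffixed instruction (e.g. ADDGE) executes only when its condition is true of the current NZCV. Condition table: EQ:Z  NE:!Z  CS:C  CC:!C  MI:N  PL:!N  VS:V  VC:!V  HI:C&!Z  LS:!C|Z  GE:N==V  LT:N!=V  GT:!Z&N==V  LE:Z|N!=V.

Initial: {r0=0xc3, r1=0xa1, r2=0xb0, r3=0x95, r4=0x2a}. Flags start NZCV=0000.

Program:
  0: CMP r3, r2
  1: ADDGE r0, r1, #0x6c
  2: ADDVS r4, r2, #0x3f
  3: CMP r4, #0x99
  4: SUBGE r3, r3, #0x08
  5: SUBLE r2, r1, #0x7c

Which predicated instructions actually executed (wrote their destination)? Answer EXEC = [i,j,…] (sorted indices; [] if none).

EXEC = [4]

[0] flags=1000 → (cmp)
[1] flags=1000 GE?F → skip
[2] flags=1000 VS?F → skip
[3] flags=1001 → (cmp)
[4] flags=1001 GE?T → r3=0x8d
[5] flags=1001 LE?F → skip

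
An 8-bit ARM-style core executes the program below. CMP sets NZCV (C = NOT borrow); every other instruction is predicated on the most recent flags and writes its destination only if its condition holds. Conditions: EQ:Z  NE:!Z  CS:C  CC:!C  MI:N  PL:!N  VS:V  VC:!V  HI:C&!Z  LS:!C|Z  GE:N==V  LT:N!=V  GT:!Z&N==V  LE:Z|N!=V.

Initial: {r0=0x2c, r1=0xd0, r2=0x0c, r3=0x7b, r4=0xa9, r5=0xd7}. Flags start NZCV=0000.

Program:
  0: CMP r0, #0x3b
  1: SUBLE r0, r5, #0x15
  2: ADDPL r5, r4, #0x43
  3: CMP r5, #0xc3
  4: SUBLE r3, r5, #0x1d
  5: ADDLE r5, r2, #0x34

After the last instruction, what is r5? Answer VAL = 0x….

VAL = 0xd7

[0] flags=1000 → (cmp)
[1] flags=1000 LE?T → r0=0xc2
[2] flags=1000 PL?F → skip
[3] flags=0010 → (cmp)
[4] flags=0010 LE?F → skip
[5] flags=0010 LE?F → skip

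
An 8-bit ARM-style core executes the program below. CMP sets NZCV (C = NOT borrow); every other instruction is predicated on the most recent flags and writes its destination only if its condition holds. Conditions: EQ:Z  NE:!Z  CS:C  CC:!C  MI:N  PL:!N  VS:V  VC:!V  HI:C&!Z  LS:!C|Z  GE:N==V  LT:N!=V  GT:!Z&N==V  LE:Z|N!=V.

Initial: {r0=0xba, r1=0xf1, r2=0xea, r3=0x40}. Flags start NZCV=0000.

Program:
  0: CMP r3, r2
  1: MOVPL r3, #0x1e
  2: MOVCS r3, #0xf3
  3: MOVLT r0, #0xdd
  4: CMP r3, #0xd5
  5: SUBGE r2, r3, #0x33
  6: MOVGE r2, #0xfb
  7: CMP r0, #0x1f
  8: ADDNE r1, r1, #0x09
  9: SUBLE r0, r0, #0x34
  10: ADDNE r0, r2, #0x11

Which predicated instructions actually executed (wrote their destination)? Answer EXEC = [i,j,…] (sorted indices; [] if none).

0: ✓ CMP  NZCV=0000
1: ✓ MOVPL  r3←0x1e
2: · MOVCS
3: · MOVLT
4: ✓ CMP  NZCV=0000
5: ✓ SUBGE  r2←0xeb
6: ✓ MOVGE  r2←0xfb
7: ✓ CMP  NZCV=1010
8: ✓ ADDNE  r1←0xfa
9: ✓ SUBLE  r0←0x86
10: ✓ ADDNE  r0←0x0c

EXEC = [1,5,6,8,9,10]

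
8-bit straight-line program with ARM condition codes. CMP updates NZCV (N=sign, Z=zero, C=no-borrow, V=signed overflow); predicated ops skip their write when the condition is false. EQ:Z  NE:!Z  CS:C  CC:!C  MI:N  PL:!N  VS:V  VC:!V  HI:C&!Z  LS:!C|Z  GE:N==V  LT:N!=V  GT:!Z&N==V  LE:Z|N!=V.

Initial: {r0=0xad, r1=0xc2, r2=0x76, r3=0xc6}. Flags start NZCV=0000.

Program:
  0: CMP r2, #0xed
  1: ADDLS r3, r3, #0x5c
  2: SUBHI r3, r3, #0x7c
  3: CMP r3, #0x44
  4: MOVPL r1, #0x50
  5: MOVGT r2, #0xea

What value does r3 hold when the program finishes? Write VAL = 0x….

VAL = 0x22

0: ✓ CMP  NZCV=1001
1: ✓ ADDLS  r3←0x22
2: · SUBHI
3: ✓ CMP  NZCV=1000
4: · MOVPL
5: · MOVGT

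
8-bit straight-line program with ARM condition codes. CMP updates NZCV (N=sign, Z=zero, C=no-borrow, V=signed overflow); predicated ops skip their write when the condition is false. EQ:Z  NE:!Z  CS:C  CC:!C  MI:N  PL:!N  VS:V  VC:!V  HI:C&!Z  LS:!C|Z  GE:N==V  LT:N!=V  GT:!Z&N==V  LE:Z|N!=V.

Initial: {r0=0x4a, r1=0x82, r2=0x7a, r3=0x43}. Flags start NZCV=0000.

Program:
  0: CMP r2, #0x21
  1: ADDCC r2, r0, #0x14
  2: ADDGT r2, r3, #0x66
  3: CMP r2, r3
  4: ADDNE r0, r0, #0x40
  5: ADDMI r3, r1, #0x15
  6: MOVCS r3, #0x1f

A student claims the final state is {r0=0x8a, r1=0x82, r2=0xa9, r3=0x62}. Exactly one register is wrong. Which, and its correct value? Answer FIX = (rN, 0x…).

FIX = (r3, 0x1f)

[0] flags=0010 → (cmp)
[1] flags=0010 CC?F → skip
[2] flags=0010 GT?T → r2=0xa9
[3] flags=0011 → (cmp)
[4] flags=0011 NE?T → r0=0x8a
[5] flags=0011 MI?F → skip
[6] flags=0011 CS?T → r3=0x1f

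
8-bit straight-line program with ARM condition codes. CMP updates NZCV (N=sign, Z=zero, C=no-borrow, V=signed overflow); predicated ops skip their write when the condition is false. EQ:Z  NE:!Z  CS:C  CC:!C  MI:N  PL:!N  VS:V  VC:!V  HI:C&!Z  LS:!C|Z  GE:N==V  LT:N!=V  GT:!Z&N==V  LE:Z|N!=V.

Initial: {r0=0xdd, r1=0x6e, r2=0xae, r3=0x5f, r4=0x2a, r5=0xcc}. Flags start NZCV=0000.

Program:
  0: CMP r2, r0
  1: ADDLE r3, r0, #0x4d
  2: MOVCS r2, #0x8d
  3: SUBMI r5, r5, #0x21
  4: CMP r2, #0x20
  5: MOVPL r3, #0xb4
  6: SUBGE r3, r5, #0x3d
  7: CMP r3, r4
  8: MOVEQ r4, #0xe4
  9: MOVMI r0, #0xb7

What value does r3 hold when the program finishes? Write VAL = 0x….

VAL = 0x2a

[0] flags=1000 → (cmp)
[1] flags=1000 LE?T → r3=0x2a
[2] flags=1000 CS?F → skip
[3] flags=1000 MI?T → r5=0xab
[4] flags=1010 → (cmp)
[5] flags=1010 PL?F → skip
[6] flags=1010 GE?F → skip
[7] flags=0110 → (cmp)
[8] flags=0110 EQ?T → r4=0xe4
[9] flags=0110 MI?F → skip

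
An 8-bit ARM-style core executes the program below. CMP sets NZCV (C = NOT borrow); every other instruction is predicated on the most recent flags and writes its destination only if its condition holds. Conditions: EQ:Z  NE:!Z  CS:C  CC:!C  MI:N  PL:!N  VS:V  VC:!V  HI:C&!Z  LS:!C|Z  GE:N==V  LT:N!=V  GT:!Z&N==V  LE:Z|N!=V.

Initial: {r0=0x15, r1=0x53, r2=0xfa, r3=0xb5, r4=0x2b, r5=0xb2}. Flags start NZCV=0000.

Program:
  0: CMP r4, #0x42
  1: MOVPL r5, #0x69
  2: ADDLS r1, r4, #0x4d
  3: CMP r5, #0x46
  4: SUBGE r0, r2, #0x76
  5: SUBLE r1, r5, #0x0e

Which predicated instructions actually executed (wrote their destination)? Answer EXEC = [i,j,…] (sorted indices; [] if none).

0: ✓ CMP  NZCV=1000
1: · MOVPL
2: ✓ ADDLS  r1←0x78
3: ✓ CMP  NZCV=0011
4: · SUBGE
5: ✓ SUBLE  r1←0xa4

EXEC = [2,5]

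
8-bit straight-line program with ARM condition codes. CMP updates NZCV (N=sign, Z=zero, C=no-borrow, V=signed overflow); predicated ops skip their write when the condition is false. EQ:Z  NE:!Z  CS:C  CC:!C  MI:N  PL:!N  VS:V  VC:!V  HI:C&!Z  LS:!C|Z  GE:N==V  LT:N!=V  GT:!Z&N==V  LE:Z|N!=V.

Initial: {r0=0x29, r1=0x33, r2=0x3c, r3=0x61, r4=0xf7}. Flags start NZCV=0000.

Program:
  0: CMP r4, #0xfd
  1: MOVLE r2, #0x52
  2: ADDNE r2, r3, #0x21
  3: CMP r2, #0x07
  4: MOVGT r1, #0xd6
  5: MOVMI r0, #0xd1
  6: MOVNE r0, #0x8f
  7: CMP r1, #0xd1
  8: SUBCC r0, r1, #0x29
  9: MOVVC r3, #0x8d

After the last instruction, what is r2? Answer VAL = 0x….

[0] flags=1000 → (cmp)
[1] flags=1000 LE?T → r2=0x52
[2] flags=1000 NE?T → r2=0x82
[3] flags=0011 → (cmp)
[4] flags=0011 GT?F → skip
[5] flags=0011 MI?F → skip
[6] flags=0011 NE?T → r0=0x8f
[7] flags=0000 → (cmp)
[8] flags=0000 CC?T → r0=0x0a
[9] flags=0000 VC?T → r3=0x8d

VAL = 0x82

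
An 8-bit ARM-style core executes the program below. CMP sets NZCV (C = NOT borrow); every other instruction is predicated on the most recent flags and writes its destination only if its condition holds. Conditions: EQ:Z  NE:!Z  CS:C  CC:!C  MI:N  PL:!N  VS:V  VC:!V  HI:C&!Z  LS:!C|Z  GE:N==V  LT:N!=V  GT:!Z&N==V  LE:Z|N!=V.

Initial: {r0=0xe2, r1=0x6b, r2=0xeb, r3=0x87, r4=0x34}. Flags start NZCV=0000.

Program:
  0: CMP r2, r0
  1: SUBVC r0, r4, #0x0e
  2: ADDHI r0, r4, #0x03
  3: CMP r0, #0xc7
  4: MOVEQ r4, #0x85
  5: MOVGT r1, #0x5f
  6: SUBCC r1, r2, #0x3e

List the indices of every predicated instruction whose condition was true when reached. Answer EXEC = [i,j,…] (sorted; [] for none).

[0] flags=0010 → (cmp)
[1] flags=0010 VC?T → r0=0x26
[2] flags=0010 HI?T → r0=0x37
[3] flags=0000 → (cmp)
[4] flags=0000 EQ?F → skip
[5] flags=0000 GT?T → r1=0x5f
[6] flags=0000 CC?T → r1=0xad

EXEC = [1,2,5,6]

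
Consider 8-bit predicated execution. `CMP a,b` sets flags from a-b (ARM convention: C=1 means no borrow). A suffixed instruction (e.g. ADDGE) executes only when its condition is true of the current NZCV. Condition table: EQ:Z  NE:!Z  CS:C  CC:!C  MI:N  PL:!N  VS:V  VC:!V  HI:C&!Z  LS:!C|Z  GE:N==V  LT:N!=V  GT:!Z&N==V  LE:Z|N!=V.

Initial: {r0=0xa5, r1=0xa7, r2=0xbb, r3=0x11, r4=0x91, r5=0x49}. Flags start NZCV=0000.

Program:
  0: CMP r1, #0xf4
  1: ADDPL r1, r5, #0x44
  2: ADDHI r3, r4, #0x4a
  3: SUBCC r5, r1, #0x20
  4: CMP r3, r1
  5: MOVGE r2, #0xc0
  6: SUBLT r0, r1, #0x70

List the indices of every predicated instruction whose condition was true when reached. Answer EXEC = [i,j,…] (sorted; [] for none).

0: ✓ CMP  NZCV=1000
1: · ADDPL
2: · ADDHI
3: ✓ SUBCC  r5←0x87
4: ✓ CMP  NZCV=0000
5: ✓ MOVGE  r2←0xc0
6: · SUBLT

EXEC = [3,5]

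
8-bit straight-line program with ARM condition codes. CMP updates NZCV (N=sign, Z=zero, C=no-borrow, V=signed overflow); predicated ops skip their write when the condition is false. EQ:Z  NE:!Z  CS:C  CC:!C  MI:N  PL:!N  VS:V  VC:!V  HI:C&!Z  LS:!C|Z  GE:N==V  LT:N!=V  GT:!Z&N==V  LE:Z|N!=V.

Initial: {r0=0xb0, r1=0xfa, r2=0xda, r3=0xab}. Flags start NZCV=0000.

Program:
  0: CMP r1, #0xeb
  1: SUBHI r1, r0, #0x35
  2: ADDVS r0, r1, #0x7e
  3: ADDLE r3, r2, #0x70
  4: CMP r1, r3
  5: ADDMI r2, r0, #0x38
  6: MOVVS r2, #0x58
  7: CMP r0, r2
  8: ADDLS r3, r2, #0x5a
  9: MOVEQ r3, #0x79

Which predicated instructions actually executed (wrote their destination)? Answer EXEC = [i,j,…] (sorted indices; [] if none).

EXEC = [1,5,6]

0: ✓ CMP  NZCV=0010
1: ✓ SUBHI  r1←0x7b
2: · ADDVS
3: · ADDLE
4: ✓ CMP  NZCV=1001
5: ✓ ADDMI  r2←0xe8
6: ✓ MOVVS  r2←0x58
7: ✓ CMP  NZCV=0011
8: · ADDLS
9: · MOVEQ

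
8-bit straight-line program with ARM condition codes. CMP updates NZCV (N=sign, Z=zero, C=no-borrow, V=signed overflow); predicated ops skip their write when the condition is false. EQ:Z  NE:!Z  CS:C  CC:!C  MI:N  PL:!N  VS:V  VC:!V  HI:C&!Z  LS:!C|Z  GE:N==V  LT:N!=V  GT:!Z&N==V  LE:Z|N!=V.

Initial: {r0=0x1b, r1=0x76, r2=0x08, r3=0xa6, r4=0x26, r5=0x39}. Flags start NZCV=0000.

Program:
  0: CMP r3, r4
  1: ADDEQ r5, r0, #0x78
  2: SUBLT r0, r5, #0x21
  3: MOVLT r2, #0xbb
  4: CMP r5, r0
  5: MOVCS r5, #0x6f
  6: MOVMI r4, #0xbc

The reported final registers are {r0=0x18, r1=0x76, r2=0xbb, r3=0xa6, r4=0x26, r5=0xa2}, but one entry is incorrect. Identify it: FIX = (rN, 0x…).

0: ✓ CMP  NZCV=1010
1: · ADDEQ
2: ✓ SUBLT  r0←0x18
3: ✓ MOVLT  r2←0xbb
4: ✓ CMP  NZCV=0010
5: ✓ MOVCS  r5←0x6f
6: · MOVMI

FIX = (r5, 0x6f)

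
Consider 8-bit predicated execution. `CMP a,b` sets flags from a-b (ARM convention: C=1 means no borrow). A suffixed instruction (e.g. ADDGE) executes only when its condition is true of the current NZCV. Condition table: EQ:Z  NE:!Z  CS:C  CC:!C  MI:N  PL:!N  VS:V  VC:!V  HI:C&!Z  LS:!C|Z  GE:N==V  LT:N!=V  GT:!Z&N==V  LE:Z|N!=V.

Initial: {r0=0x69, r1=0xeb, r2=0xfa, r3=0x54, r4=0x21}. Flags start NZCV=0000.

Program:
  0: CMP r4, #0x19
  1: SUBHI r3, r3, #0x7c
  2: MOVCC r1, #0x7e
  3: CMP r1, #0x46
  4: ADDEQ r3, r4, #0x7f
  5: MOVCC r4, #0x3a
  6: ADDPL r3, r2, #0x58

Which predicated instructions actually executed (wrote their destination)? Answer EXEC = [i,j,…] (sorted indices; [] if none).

EXEC = [1]

0: ✓ CMP  NZCV=0010
1: ✓ SUBHI  r3←0xd8
2: · MOVCC
3: ✓ CMP  NZCV=1010
4: · ADDEQ
5: · MOVCC
6: · ADDPL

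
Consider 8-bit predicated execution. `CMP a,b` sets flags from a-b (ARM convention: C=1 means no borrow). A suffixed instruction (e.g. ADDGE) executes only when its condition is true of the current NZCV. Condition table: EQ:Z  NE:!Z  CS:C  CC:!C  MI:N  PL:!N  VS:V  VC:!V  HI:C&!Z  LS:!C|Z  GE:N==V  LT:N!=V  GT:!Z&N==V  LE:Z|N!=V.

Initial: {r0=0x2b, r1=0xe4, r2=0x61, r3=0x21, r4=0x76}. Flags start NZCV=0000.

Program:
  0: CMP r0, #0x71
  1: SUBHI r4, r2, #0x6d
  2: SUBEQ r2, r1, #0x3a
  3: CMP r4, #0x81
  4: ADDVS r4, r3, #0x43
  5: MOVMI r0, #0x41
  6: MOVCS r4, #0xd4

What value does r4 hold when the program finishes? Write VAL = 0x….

VAL = 0x64

0: ✓ CMP  NZCV=1000
1: · SUBHI
2: · SUBEQ
3: ✓ CMP  NZCV=1001
4: ✓ ADDVS  r4←0x64
5: ✓ MOVMI  r0←0x41
6: · MOVCS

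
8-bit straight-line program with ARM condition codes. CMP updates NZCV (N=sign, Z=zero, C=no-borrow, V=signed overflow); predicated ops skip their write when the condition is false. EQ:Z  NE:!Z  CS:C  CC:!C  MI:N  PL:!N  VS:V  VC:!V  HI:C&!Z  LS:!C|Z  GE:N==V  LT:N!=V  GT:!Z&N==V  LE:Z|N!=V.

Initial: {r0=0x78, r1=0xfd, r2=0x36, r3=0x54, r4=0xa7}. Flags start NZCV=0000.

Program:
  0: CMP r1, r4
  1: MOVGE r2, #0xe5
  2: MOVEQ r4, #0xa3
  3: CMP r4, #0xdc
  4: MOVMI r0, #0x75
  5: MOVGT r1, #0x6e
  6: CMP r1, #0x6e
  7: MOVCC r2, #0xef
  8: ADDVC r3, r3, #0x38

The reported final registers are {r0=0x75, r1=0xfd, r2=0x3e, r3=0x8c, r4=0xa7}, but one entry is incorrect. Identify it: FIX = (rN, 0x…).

FIX = (r2, 0xe5)

0: ✓ CMP  NZCV=0010
1: ✓ MOVGE  r2←0xe5
2: · MOVEQ
3: ✓ CMP  NZCV=1000
4: ✓ MOVMI  r0←0x75
5: · MOVGT
6: ✓ CMP  NZCV=1010
7: · MOVCC
8: ✓ ADDVC  r3←0x8c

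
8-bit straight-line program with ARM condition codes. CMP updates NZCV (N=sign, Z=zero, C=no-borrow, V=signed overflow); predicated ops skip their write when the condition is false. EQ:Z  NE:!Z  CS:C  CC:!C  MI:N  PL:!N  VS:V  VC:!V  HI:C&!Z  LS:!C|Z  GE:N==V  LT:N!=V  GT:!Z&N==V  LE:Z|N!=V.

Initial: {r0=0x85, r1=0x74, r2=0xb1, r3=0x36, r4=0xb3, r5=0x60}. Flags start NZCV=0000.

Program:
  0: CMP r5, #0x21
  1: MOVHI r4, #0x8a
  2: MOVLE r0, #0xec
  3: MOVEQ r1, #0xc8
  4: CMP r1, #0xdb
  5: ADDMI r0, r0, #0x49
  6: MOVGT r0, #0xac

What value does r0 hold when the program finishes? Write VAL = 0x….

0: ✓ CMP  NZCV=0010
1: ✓ MOVHI  r4←0x8a
2: · MOVLE
3: · MOVEQ
4: ✓ CMP  NZCV=1001
5: ✓ ADDMI  r0←0xce
6: ✓ MOVGT  r0←0xac

VAL = 0xac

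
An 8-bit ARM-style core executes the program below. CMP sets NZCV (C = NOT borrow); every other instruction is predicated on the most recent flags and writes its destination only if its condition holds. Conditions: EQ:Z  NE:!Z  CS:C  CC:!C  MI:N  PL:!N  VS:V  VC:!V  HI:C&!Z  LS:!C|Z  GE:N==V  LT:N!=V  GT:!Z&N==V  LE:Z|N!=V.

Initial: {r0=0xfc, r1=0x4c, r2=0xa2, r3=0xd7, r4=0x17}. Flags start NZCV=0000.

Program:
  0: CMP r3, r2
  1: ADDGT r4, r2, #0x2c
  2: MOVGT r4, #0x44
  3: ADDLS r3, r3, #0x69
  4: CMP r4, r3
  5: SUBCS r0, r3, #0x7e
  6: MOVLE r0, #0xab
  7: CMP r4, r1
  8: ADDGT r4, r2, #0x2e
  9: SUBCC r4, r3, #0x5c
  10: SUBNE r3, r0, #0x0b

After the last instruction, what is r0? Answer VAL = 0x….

[0] flags=0010 → (cmp)
[1] flags=0010 GT?T → r4=0xce
[2] flags=0010 GT?T → r4=0x44
[3] flags=0010 LS?F → skip
[4] flags=0000 → (cmp)
[5] flags=0000 CS?F → skip
[6] flags=0000 LE?F → skip
[7] flags=1000 → (cmp)
[8] flags=1000 GT?F → skip
[9] flags=1000 CC?T → r4=0x7b
[10] flags=1000 NE?T → r3=0xf1

VAL = 0xfc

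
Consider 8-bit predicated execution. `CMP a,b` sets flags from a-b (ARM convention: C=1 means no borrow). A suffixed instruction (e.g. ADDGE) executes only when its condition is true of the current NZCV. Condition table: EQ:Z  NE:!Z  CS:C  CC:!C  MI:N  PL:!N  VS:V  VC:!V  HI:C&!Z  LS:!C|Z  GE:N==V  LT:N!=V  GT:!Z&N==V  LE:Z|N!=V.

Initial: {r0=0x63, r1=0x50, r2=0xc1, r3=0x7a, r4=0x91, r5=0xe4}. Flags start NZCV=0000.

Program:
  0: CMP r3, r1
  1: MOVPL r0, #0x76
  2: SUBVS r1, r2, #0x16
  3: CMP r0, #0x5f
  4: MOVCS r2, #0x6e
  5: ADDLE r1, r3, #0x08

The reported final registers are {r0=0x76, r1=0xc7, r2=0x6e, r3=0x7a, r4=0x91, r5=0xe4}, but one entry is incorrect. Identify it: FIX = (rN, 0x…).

FIX = (r1, 0x50)

[0] flags=0010 → (cmp)
[1] flags=0010 PL?T → r0=0x76
[2] flags=0010 VS?F → skip
[3] flags=0010 → (cmp)
[4] flags=0010 CS?T → r2=0x6e
[5] flags=0010 LE?F → skip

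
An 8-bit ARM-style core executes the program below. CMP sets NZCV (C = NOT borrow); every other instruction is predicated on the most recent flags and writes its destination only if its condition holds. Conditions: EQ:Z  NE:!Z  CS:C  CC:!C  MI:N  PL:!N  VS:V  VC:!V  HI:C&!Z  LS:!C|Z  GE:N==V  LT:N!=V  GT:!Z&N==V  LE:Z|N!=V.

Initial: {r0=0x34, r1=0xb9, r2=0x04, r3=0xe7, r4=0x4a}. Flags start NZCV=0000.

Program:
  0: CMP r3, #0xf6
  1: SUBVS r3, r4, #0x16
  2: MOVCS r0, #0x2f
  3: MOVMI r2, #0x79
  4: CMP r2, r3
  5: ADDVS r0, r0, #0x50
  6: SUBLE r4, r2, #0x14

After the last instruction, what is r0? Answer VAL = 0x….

VAL = 0x84

[0] flags=1000 → (cmp)
[1] flags=1000 VS?F → skip
[2] flags=1000 CS?F → skip
[3] flags=1000 MI?T → r2=0x79
[4] flags=1001 → (cmp)
[5] flags=1001 VS?T → r0=0x84
[6] flags=1001 LE?F → skip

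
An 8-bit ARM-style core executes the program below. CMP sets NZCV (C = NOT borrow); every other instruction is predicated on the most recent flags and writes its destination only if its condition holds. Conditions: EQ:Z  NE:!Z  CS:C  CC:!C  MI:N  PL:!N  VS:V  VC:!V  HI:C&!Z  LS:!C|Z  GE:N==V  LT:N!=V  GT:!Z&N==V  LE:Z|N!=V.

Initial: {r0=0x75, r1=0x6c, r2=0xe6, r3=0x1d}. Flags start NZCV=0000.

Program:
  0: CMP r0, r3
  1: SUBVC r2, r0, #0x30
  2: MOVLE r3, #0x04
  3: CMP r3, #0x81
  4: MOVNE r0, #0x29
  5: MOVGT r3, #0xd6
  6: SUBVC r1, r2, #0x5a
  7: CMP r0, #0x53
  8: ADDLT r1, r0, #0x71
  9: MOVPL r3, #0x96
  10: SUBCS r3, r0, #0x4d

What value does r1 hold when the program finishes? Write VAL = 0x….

VAL = 0x9a

[0] flags=0010 → (cmp)
[1] flags=0010 VC?T → r2=0x45
[2] flags=0010 LE?F → skip
[3] flags=1001 → (cmp)
[4] flags=1001 NE?T → r0=0x29
[5] flags=1001 GT?T → r3=0xd6
[6] flags=1001 VC?F → skip
[7] flags=1000 → (cmp)
[8] flags=1000 LT?T → r1=0x9a
[9] flags=1000 PL?F → skip
[10] flags=1000 CS?F → skip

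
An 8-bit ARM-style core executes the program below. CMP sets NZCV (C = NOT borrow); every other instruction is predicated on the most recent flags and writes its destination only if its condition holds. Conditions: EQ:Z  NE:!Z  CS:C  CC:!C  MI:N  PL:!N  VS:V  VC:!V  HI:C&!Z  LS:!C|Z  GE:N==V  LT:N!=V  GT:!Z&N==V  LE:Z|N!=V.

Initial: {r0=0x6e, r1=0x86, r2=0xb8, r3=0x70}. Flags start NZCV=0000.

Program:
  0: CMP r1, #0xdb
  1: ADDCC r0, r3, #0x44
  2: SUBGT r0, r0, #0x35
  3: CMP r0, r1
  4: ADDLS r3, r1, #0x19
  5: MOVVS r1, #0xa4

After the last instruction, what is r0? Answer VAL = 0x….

VAL = 0xb4

[0] flags=1000 → (cmp)
[1] flags=1000 CC?T → r0=0xb4
[2] flags=1000 GT?F → skip
[3] flags=0010 → (cmp)
[4] flags=0010 LS?F → skip
[5] flags=0010 VS?F → skip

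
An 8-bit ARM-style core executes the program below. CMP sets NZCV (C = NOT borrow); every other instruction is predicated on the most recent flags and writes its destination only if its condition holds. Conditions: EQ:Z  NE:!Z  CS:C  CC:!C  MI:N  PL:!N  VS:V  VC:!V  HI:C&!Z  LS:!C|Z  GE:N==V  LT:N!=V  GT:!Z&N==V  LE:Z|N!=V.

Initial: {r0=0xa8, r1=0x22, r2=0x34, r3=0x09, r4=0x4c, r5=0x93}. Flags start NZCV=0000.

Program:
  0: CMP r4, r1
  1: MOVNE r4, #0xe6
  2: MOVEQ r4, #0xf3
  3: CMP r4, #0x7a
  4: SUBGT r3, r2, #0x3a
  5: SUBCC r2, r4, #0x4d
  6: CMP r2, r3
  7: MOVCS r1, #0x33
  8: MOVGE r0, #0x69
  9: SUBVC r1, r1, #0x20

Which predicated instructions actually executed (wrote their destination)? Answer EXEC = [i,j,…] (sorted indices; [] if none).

EXEC = [1,7,8,9]

0: ✓ CMP  NZCV=0010
1: ✓ MOVNE  r4←0xe6
2: · MOVEQ
3: ✓ CMP  NZCV=0011
4: · SUBGT
5: · SUBCC
6: ✓ CMP  NZCV=0010
7: ✓ MOVCS  r1←0x33
8: ✓ MOVGE  r0←0x69
9: ✓ SUBVC  r1←0x13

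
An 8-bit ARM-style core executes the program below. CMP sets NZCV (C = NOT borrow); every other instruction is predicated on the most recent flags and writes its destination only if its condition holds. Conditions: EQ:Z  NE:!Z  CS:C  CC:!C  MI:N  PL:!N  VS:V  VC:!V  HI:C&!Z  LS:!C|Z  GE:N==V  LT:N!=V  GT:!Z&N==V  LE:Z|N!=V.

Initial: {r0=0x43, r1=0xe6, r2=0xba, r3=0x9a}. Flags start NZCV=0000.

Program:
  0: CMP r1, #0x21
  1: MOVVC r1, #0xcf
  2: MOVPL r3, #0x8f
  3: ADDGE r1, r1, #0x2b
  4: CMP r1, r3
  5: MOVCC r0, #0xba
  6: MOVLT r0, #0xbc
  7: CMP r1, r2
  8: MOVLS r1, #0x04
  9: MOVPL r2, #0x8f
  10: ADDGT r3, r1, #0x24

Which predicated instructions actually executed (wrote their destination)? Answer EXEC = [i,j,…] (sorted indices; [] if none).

[0] flags=1010 → (cmp)
[1] flags=1010 VC?T → r1=0xcf
[2] flags=1010 PL?F → skip
[3] flags=1010 GE?F → skip
[4] flags=0010 → (cmp)
[5] flags=0010 CC?F → skip
[6] flags=0010 LT?F → skip
[7] flags=0010 → (cmp)
[8] flags=0010 LS?F → skip
[9] flags=0010 PL?T → r2=0x8f
[10] flags=0010 GT?T → r3=0xf3

EXEC = [1,9,10]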